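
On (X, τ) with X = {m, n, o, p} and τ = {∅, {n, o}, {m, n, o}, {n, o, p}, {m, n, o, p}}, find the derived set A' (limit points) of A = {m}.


A' = ∅

For each x ∈ X, list the open sets U ∈ τ with x ∈ U, then check whether U ∩ (A ∖ {x}) ≠ ∅ for every such U.
  x = m: open {m, n, o} ∋ x has {m, n, o} ∩ (A ∖ {m}) = ∅, so x is NOT a limit point.
  x = n: open {n, o} ∋ x has {n, o} ∩ (A ∖ {n}) = ∅, so x is NOT a limit point.
  x = o: open {n, o} ∋ x has {n, o} ∩ (A ∖ {o}) = ∅, so x is NOT a limit point.
  x = p: open {n, o, p} ∋ x has {n, o, p} ∩ (A ∖ {p}) = ∅, so x is NOT a limit point.
Collecting: A' = ∅.


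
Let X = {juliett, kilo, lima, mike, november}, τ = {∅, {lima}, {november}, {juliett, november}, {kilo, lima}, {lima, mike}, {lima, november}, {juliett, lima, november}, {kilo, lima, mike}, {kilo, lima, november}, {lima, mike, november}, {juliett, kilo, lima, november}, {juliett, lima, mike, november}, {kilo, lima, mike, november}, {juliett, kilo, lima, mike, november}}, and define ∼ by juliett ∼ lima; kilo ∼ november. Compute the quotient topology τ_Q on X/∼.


X/∼ = {[juliett=lima], [kilo=november], [mike]}; |τ_Q| = 3.

Equivalence classes: [juliett=lima], [kilo=november], [mike].
Quotient map π: X → X/∼ sends juliett ↦ [juliett=lima], kilo ↦ [kilo=november], lima ↦ [juliett=lima], mike ↦ [mike], november ↦ [kilo=november].
For each subset V ⊆ X/∼, compute π^{-1}(V) ⊆ X and check whether π^{-1}(V) ∈ τ. V is open in τ_Q iff π^{-1}(V) ∈ τ.
  V = {}: π^{-1}(V) = ∅ ∈ τ ✓.
  V = {[juliett=lima]}: π^{-1}(V) = {juliett, lima} ∉ τ ✗.
  V = {[kilo=november]}: π^{-1}(V) = {kilo, november} ∉ τ ✗.
  V = {[juliett=lima], [kilo=november]}: π^{-1}(V) = {juliett, kilo, lima, november} ∈ τ ✓.
  V = {[mike]}: π^{-1}(V) = {mike} ∉ τ ✗.
  V = {[juliett=lima], [mike]}: π^{-1}(V) = {juliett, lima, mike} ∉ τ ✗.
  V = {[kilo=november], [mike]}: π^{-1}(V) = {kilo, mike, november} ∉ τ ✗.
  V = {[juliett=lima], [kilo=november], [mike]}: π^{-1}(V) = {juliett, kilo, lima, mike, november} ∈ τ ✓.
Open sets in the quotient: τ_Q = {{}, {[juliett=lima], [kilo=november]}, {[juliett=lima], [kilo=november], [mike]}} (3 elements).


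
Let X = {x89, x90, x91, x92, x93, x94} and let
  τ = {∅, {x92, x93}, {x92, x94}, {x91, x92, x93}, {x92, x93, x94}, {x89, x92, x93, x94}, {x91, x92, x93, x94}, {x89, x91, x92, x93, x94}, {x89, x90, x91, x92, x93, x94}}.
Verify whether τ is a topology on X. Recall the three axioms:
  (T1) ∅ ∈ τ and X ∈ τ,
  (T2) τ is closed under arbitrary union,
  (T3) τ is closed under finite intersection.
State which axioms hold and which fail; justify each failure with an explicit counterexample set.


τ is NOT a topology on X.

Axiom (T1): ∅ ∈ τ? Yes; X ∈ τ? Yes.
Axiom (T2/T3): check pairwise unions and intersections of members of τ.
Counterexample for (T3): {x92, x93} ∩ {x92, x94} = {x92} ∉ τ. Therefore τ is NOT a topology.


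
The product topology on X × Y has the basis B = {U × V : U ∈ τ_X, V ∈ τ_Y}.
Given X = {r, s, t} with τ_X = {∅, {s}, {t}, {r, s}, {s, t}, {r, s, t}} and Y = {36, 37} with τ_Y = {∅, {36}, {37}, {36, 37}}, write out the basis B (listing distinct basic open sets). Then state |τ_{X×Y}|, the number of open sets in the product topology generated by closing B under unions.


Basis B = {∅ × ∅, {s} × {36}, {s} × {37}, {t} × {36}, {t} × {37}, {r, s} × {36}, {r, s} × {37}, {s} × {36, 37}, {s, t} × {36}, {s, t} × {37}, {t} × {36, 37}, {r, s, t} × {36}, {r, s, t} × {37}, {r, s} × {36, 37}, {s, t} × {36, 37}, {r, s, t} × {36, 37}}; |τ_{X×Y}| = 36.

Enumerate products U × V with U ∈ τ_X, V ∈ τ_Y (deduplicated):
  ∅ × ∅ = {} (∅)
  {s} × {36} = {(s,36)}
  {s} × {37} = {(s,37)}
  {t} × {36} = {(t,36)}
  {t} × {37} = {(t,37)}
  {r, s} × {36} = {(r,36), (s,36)}
  {r, s} × {37} = {(r,37), (s,37)}
  {s} × {36, 37} = {(s,36), (s,37)}
  {s, t} × {36} = {(s,36), (t,36)}
  {s, t} × {37} = {(s,37), (t,37)}
  {t} × {36, 37} = {(t,36), (t,37)}
  {r, s, t} × {36} = {(r,36), (s,36), (t,36)}
  {r, s, t} × {37} = {(r,37), (s,37), (t,37)}
  {r, s} × {36, 37} = {(r,36), (r,37), (s,36), (s,37)}
  {s, t} × {36, 37} = {(s,36), (s,37), (t,36), (t,37)}
  {r, s, t} × {36, 37} = {(r,36), (r,37), (s,36), (s,37), (t,36), (t,37)}
These 16 distinct sets form the basis B.
Close under arbitrary unions to get τ_{X×Y}; counting gives |τ_{X×Y}| = 36.


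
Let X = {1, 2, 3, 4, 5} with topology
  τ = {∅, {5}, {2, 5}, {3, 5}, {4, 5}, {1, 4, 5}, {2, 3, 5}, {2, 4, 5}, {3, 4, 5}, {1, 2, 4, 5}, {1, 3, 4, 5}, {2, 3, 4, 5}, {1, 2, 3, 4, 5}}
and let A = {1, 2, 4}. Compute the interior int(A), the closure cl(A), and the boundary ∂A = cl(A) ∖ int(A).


int(A) = ∅, cl(A) = {1, 2, 4}, ∂A = {1, 2, 4}.

Closed sets in (X, τ) are complements of opens:
  closed(X, τ) = {∅, {1}, {2}, {3}, {1, 2}, {1, 3}, {1, 4}, {2, 3}, {1, 2, 3}, {1, 2, 4}, {1, 3, 4}, {1, 2, 3, 4}, {1, 2, 3, 4, 5}}.
int(A) = ⋃ {U ∈ τ : U ⊆ A}. Opens contained in A: ∅.
Taking the union of these: int(A) = ∅.
cl(A) = ⋂ {C closed : A ⊆ C}. Closed sets containing A: {1, 2, 4}, {1, 2, 3, 4}, {1, 2, 3, 4, 5}.
Intersecting these: cl(A) = {1, 2, 4}.
∂A = cl(A) ∖ int(A) = {1, 2, 4} ∖ ∅ = {1, 2, 4}.


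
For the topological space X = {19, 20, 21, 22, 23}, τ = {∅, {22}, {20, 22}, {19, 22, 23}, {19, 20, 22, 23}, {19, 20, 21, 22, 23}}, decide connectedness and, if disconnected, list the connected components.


(X, τ) is connected.

Find clopen sets (U ∈ τ with X ∖ U ∈ τ):
  U = ∅, X ∖ U = {19, 20, 21, 22, 23} — both open, so U is clopen.
  U = {19, 20, 21, 22, 23}, X ∖ U = ∅ — both open, so U is clopen.
Only trivial clopens (∅ and X) exist, so (X, τ) is connected.
Compute connected components by grouping points that agree on all clopens:
  component: {19, 20, 21, 22, 23}


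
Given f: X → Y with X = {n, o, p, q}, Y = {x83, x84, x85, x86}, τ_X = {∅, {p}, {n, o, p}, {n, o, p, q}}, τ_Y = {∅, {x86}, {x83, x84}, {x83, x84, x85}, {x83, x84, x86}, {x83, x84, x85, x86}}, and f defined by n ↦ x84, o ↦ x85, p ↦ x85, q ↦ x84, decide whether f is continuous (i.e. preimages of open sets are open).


f is NOT continuous.

Compute f^{-1}(U) for each U ∈ τ_Y:
  U = ∅: f^{-1}(U) = ∅ ∈ τ_X ✓.
  U = {x86}: f^{-1}(U) = ∅ ∈ τ_X ✓.
  U = {x83, x84}: f^{-1}(U) = {n, q} ∉ τ_X ✗.
  U = {x83, x84, x85}: f^{-1}(U) = {n, o, p, q} ∈ τ_X ✓.
  U = {x83, x84, x86}: f^{-1}(U) = {n, q} ∉ τ_X ✗.
  U = {x83, x84, x85, x86}: f^{-1}(U) = {n, o, p, q} ∈ τ_X ✓.
Found U = {x83, x84} with f^{-1}(U) = {n, q} not in τ_X. Therefore f is NOT continuous.


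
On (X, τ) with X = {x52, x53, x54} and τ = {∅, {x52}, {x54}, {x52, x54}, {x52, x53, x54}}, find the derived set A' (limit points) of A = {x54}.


A' = {x53}

For each x ∈ X, list the open sets U ∈ τ with x ∈ U, then check whether U ∩ (A ∖ {x}) ≠ ∅ for every such U.
  x = x52: open {x52} ∋ x has {x52} ∩ (A ∖ {x52}) = ∅, so x is NOT a limit point.
  x = x53: opens ∋ x are {x52, x53, x54}; each meets A ∖ {x53}, so x IS a limit point.
  x = x54: open {x54} ∋ x has {x54} ∩ (A ∖ {x54}) = ∅, so x is NOT a limit point.
Collecting: A' = {x53}.


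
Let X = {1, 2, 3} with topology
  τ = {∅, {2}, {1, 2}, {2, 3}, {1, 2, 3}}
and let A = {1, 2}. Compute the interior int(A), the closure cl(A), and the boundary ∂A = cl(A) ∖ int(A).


int(A) = {1, 2}, cl(A) = {1, 2, 3}, ∂A = {3}.

Closed sets in (X, τ) are complements of opens:
  closed(X, τ) = {∅, {1}, {3}, {1, 3}, {1, 2, 3}}.
int(A) = ⋃ {U ∈ τ : U ⊆ A}. Opens contained in A: ∅, {2}, {1, 2}.
Taking the union of these: int(A) = {1, 2}.
cl(A) = ⋂ {C closed : A ⊆ C}. Closed sets containing A: {1, 2, 3}.
Intersecting these: cl(A) = {1, 2, 3}.
∂A = cl(A) ∖ int(A) = {1, 2, 3} ∖ {1, 2} = {3}.


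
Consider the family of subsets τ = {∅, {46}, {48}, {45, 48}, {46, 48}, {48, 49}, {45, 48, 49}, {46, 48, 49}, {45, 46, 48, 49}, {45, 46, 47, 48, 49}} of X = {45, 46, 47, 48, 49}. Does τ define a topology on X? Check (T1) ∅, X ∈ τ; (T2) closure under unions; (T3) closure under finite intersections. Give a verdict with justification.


τ is NOT a topology on X.

Axiom (T1): ∅ ∈ τ? Yes; X ∈ τ? Yes.
Axiom (T2/T3): check pairwise unions and intersections of members of τ.
Counterexample for (T2): {46} ∪ {45, 48} = {45, 46, 48} ∉ τ. Therefore τ is NOT a topology.


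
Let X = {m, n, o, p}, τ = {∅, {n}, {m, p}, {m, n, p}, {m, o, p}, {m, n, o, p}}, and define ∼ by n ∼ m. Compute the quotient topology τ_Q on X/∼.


X/∼ = {[m=n], [o], [p]}; |τ_Q| = 3.

Equivalence classes: [m=n], [o], [p].
Quotient map π: X → X/∼ sends m ↦ [m=n], n ↦ [m=n], o ↦ [o], p ↦ [p].
For each subset V ⊆ X/∼, compute π^{-1}(V) ⊆ X and check whether π^{-1}(V) ∈ τ. V is open in τ_Q iff π^{-1}(V) ∈ τ.
  V = {}: π^{-1}(V) = ∅ ∈ τ ✓.
  V = {[m=n]}: π^{-1}(V) = {m, n} ∉ τ ✗.
  V = {[o]}: π^{-1}(V) = {o} ∉ τ ✗.
  V = {[m=n], [o]}: π^{-1}(V) = {m, n, o} ∉ τ ✗.
  V = {[p]}: π^{-1}(V) = {p} ∉ τ ✗.
  V = {[m=n], [p]}: π^{-1}(V) = {m, n, p} ∈ τ ✓.
  V = {[o], [p]}: π^{-1}(V) = {o, p} ∉ τ ✗.
  V = {[m=n], [o], [p]}: π^{-1}(V) = {m, n, o, p} ∈ τ ✓.
Open sets in the quotient: τ_Q = {{}, {[m=n], [p]}, {[m=n], [o], [p]}} (3 elements).


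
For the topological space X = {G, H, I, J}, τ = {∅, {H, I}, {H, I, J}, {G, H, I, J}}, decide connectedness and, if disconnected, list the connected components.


(X, τ) is connected.

Find clopen sets (U ∈ τ with X ∖ U ∈ τ):
  U = ∅, X ∖ U = {G, H, I, J} — both open, so U is clopen.
  U = {G, H, I, J}, X ∖ U = ∅ — both open, so U is clopen.
Only trivial clopens (∅ and X) exist, so (X, τ) is connected.
Compute connected components by grouping points that agree on all clopens:
  component: {G, H, I, J}


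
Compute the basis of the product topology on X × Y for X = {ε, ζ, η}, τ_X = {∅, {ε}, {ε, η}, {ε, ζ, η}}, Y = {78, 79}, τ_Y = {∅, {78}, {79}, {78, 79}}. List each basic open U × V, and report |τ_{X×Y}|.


Basis B = {∅ × ∅, {ε} × {78}, {ε} × {79}, {ε} × {78, 79}, {ε, η} × {78}, {ε, η} × {79}, {ε, ζ, η} × {78}, {ε, ζ, η} × {79}, {ε, η} × {78, 79}, {ε, ζ, η} × {78, 79}}; |τ_{X×Y}| = 16.

Enumerate products U × V with U ∈ τ_X, V ∈ τ_Y (deduplicated):
  ∅ × ∅ = {} (∅)
  {ε} × {78} = {(ε,78)}
  {ε} × {79} = {(ε,79)}
  {ε} × {78, 79} = {(ε,78), (ε,79)}
  {ε, η} × {78} = {(ε,78), (η,78)}
  {ε, η} × {79} = {(ε,79), (η,79)}
  {ε, ζ, η} × {78} = {(ε,78), (ζ,78), (η,78)}
  {ε, ζ, η} × {79} = {(ε,79), (ζ,79), (η,79)}
  {ε, η} × {78, 79} = {(ε,78), (ε,79), (η,78), (η,79)}
  {ε, ζ, η} × {78, 79} = {(ε,78), (ε,79), (ζ,78), (ζ,79), (η,78), (η,79)}
These 10 distinct sets form the basis B.
Close under arbitrary unions to get τ_{X×Y}; counting gives |τ_{X×Y}| = 16.


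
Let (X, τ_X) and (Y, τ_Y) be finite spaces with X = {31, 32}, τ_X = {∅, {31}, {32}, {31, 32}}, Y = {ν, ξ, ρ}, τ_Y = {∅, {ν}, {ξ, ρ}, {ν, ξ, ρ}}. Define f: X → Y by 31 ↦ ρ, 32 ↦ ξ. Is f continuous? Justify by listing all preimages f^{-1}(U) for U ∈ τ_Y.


f IS continuous.

Compute f^{-1}(U) for each U ∈ τ_Y:
  U = ∅: f^{-1}(U) = ∅ ∈ τ_X ✓.
  U = {ν}: f^{-1}(U) = ∅ ∈ τ_X ✓.
  U = {ξ, ρ}: f^{-1}(U) = {31, 32} ∈ τ_X ✓.
  U = {ν, ξ, ρ}: f^{-1}(U) = {31, 32} ∈ τ_X ✓.
Every preimage lies in τ_X, so f IS continuous.


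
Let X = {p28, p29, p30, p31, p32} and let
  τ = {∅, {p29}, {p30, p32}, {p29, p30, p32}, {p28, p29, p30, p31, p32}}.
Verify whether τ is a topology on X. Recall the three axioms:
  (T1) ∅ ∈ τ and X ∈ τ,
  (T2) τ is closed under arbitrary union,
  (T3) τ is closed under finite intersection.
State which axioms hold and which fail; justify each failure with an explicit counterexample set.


τ IS a topology on X.

Axiom (T1): ∅ ∈ τ? Yes; X ∈ τ? Yes.
Axiom (T2/T3): check pairwise unions and intersections of members of τ.
All pairwise intersections and unions checked — each lies in τ. Therefore τ satisfies (T1), (T2), (T3): it IS a topology on X.


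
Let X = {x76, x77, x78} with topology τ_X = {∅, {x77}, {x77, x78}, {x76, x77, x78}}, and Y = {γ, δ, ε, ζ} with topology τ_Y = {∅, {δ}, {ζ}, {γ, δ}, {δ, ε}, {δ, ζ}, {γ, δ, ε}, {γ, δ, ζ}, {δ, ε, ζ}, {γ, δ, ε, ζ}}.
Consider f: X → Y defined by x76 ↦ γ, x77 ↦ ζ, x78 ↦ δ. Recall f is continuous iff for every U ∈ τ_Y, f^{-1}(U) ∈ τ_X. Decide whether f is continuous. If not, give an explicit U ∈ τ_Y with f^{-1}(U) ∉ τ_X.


f is NOT continuous.

Compute f^{-1}(U) for each U ∈ τ_Y:
  U = ∅: f^{-1}(U) = ∅ ∈ τ_X ✓.
  U = {δ}: f^{-1}(U) = {x78} ∉ τ_X ✗.
  U = {ζ}: f^{-1}(U) = {x77} ∈ τ_X ✓.
  U = {γ, δ}: f^{-1}(U) = {x76, x78} ∉ τ_X ✗.
  U = {δ, ε}: f^{-1}(U) = {x78} ∉ τ_X ✗.
  U = {δ, ζ}: f^{-1}(U) = {x77, x78} ∈ τ_X ✓.
  U = {γ, δ, ε}: f^{-1}(U) = {x76, x78} ∉ τ_X ✗.
  U = {γ, δ, ζ}: f^{-1}(U) = {x76, x77, x78} ∈ τ_X ✓.
  U = {δ, ε, ζ}: f^{-1}(U) = {x77, x78} ∈ τ_X ✓.
  U = {γ, δ, ε, ζ}: f^{-1}(U) = {x76, x77, x78} ∈ τ_X ✓.
Found U = {δ} with f^{-1}(U) = {x78} not in τ_X. Therefore f is NOT continuous.


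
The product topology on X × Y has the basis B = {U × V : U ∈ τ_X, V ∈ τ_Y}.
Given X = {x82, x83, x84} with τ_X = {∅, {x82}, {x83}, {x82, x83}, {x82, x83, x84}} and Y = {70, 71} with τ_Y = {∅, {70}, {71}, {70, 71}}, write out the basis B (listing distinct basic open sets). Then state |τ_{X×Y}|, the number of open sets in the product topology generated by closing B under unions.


Basis B = {∅ × ∅, {x82} × {70}, {x82} × {71}, {x83} × {70}, {x83} × {71}, {x82} × {70, 71}, {x82, x83} × {70}, {x82, x83} × {71}, {x83} × {70, 71}, {x82, x83, x84} × {70}, {x82, x83, x84} × {71}, {x82, x83} × {70, 71}, {x82, x83, x84} × {70, 71}}; |τ_{X×Y}| = 25.

Enumerate products U × V with U ∈ τ_X, V ∈ τ_Y (deduplicated):
  ∅ × ∅ = {} (∅)
  {x82} × {70} = {(x82,70)}
  {x82} × {71} = {(x82,71)}
  {x83} × {70} = {(x83,70)}
  {x83} × {71} = {(x83,71)}
  {x82} × {70, 71} = {(x82,70), (x82,71)}
  {x82, x83} × {70} = {(x82,70), (x83,70)}
  {x82, x83} × {71} = {(x82,71), (x83,71)}
  {x83} × {70, 71} = {(x83,70), (x83,71)}
  {x82, x83, x84} × {70} = {(x82,70), (x83,70), (x84,70)}
  {x82, x83, x84} × {71} = {(x82,71), (x83,71), (x84,71)}
  {x82, x83} × {70, 71} = {(x82,70), (x82,71), (x83,70), (x83,71)}
  {x82, x83, x84} × {70, 71} = {(x82,70), (x82,71), (x83,70), (x83,71), (x84,70), (x84,71)}
These 13 distinct sets form the basis B.
Close under arbitrary unions to get τ_{X×Y}; counting gives |τ_{X×Y}| = 25.


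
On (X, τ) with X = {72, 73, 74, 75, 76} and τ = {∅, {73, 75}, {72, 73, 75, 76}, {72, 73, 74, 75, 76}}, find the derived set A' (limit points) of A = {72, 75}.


A' = {72, 73, 74, 76}

For each x ∈ X, list the open sets U ∈ τ with x ∈ U, then check whether U ∩ (A ∖ {x}) ≠ ∅ for every such U.
  x = 72: opens ∋ x are {72, 73, 75, 76}, {72, 73, 74, 75, 76}; each meets A ∖ {72}, so x IS a limit point.
  x = 73: opens ∋ x are {73, 75}, {72, 73, 75, 76}, {72, 73, 74, 75, 76}; each meets A ∖ {73}, so x IS a limit point.
  x = 74: opens ∋ x are {72, 73, 74, 75, 76}; each meets A ∖ {74}, so x IS a limit point.
  x = 75: open {73, 75} ∋ x has {73, 75} ∩ (A ∖ {75}) = ∅, so x is NOT a limit point.
  x = 76: opens ∋ x are {72, 73, 75, 76}, {72, 73, 74, 75, 76}; each meets A ∖ {76}, so x IS a limit point.
Collecting: A' = {72, 73, 74, 76}.


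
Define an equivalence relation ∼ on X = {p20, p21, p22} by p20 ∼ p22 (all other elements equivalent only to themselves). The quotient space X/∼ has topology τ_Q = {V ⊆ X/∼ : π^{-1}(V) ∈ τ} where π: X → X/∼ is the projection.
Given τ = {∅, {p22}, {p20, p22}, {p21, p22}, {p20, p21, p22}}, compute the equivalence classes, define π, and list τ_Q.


X/∼ = {[p20=p22], [p21]}; |τ_Q| = 3.

Equivalence classes: [p20=p22], [p21].
Quotient map π: X → X/∼ sends p20 ↦ [p20=p22], p21 ↦ [p21], p22 ↦ [p20=p22].
For each subset V ⊆ X/∼, compute π^{-1}(V) ⊆ X and check whether π^{-1}(V) ∈ τ. V is open in τ_Q iff π^{-1}(V) ∈ τ.
  V = {}: π^{-1}(V) = ∅ ∈ τ ✓.
  V = {[p20=p22]}: π^{-1}(V) = {p20, p22} ∈ τ ✓.
  V = {[p21]}: π^{-1}(V) = {p21} ∉ τ ✗.
  V = {[p20=p22], [p21]}: π^{-1}(V) = {p20, p21, p22} ∈ τ ✓.
Open sets in the quotient: τ_Q = {{}, {[p20=p22]}, {[p20=p22], [p21]}} (3 elements).


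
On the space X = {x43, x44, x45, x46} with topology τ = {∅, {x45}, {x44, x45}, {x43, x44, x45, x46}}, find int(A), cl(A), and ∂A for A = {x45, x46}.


int(A) = {x45}, cl(A) = {x43, x44, x45, x46}, ∂A = {x43, x44, x46}.

Closed sets in (X, τ) are complements of opens:
  closed(X, τ) = {∅, {x43, x46}, {x43, x44, x46}, {x43, x44, x45, x46}}.
int(A) = ⋃ {U ∈ τ : U ⊆ A}. Opens contained in A: ∅, {x45}.
Taking the union of these: int(A) = {x45}.
cl(A) = ⋂ {C closed : A ⊆ C}. Closed sets containing A: {x43, x44, x45, x46}.
Intersecting these: cl(A) = {x43, x44, x45, x46}.
∂A = cl(A) ∖ int(A) = {x43, x44, x45, x46} ∖ {x45} = {x43, x44, x46}.


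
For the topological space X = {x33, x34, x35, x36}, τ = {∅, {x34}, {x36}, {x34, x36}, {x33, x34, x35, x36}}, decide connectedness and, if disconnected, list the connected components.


(X, τ) is connected.

Find clopen sets (U ∈ τ with X ∖ U ∈ τ):
  U = ∅, X ∖ U = {x33, x34, x35, x36} — both open, so U is clopen.
  U = {x33, x34, x35, x36}, X ∖ U = ∅ — both open, so U is clopen.
Only trivial clopens (∅ and X) exist, so (X, τ) is connected.
Compute connected components by grouping points that agree on all clopens:
  component: {x33, x34, x35, x36}


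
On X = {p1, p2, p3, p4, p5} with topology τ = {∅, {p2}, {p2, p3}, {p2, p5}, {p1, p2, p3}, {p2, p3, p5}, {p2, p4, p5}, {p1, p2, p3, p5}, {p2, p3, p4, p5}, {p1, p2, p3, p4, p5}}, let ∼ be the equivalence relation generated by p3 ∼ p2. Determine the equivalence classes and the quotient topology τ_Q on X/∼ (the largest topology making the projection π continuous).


X/∼ = {[p1], [p2=p3], [p4], [p5]}; |τ_Q| = 7.

Equivalence classes: [p1], [p2=p3], [p4], [p5].
Quotient map π: X → X/∼ sends p1 ↦ [p1], p2 ↦ [p2=p3], p3 ↦ [p2=p3], p4 ↦ [p4], p5 ↦ [p5].
For each subset V ⊆ X/∼, compute π^{-1}(V) ⊆ X and check whether π^{-1}(V) ∈ τ. V is open in τ_Q iff π^{-1}(V) ∈ τ.
  V = {}: π^{-1}(V) = ∅ ∈ τ ✓.
  V = {[p1]}: π^{-1}(V) = {p1} ∉ τ ✗.
  V = {[p2=p3]}: π^{-1}(V) = {p2, p3} ∈ τ ✓.
  V = {[p1], [p2=p3]}: π^{-1}(V) = {p1, p2, p3} ∈ τ ✓.
  V = {[p4]}: π^{-1}(V) = {p4} ∉ τ ✗.
  V = {[p1], [p4]}: π^{-1}(V) = {p1, p4} ∉ τ ✗.
  V = {[p2=p3], [p4]}: π^{-1}(V) = {p2, p3, p4} ∉ τ ✗.
  V = {[p1], [p2=p3], [p4]}: π^{-1}(V) = {p1, p2, p3, p4} ∉ τ ✗.
  V = {[p5]}: π^{-1}(V) = {p5} ∉ τ ✗.
  V = {[p1], [p5]}: π^{-1}(V) = {p1, p5} ∉ τ ✗.
  V = {[p2=p3], [p5]}: π^{-1}(V) = {p2, p3, p5} ∈ τ ✓.
  V = {[p1], [p2=p3], [p5]}: π^{-1}(V) = {p1, p2, p3, p5} ∈ τ ✓.
  V = {[p4], [p5]}: π^{-1}(V) = {p4, p5} ∉ τ ✗.
  V = {[p1], [p4], [p5]}: π^{-1}(V) = {p1, p4, p5} ∉ τ ✗.
  V = {[p2=p3], [p4], [p5]}: π^{-1}(V) = {p2, p3, p4, p5} ∈ τ ✓.
  V = {[p1], [p2=p3], [p4], [p5]}: π^{-1}(V) = {p1, p2, p3, p4, p5} ∈ τ ✓.
Open sets in the quotient: τ_Q = {{}, {[p2=p3]}, {[p1], [p2=p3]}, {[p2=p3], [p5]}, {[p1], [p2=p3], [p5]}, {[p2=p3], [p4], [p5]}, {[p1], [p2=p3], [p4], [p5]}} (7 elements).


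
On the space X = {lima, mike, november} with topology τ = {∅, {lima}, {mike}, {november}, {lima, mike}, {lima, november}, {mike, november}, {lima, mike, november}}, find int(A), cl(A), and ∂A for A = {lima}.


int(A) = {lima}, cl(A) = {lima}, ∂A = ∅.

Closed sets in (X, τ) are complements of opens:
  closed(X, τ) = {∅, {lima}, {mike}, {november}, {lima, mike}, {lima, november}, {mike, november}, {lima, mike, november}}.
int(A) = ⋃ {U ∈ τ : U ⊆ A}. Opens contained in A: ∅, {lima}.
Taking the union of these: int(A) = {lima}.
cl(A) = ⋂ {C closed : A ⊆ C}. Closed sets containing A: {lima}, {lima, mike}, {lima, november}, {lima, mike, november}.
Intersecting these: cl(A) = {lima}.
∂A = cl(A) ∖ int(A) = {lima} ∖ {lima} = ∅.


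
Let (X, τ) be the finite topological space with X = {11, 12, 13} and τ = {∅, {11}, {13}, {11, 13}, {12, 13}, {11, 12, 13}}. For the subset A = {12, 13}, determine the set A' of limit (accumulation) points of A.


A' = {12}

For each x ∈ X, list the open sets U ∈ τ with x ∈ U, then check whether U ∩ (A ∖ {x}) ≠ ∅ for every such U.
  x = 11: open {11} ∋ x has {11} ∩ (A ∖ {11}) = ∅, so x is NOT a limit point.
  x = 12: opens ∋ x are {12, 13}, {11, 12, 13}; each meets A ∖ {12}, so x IS a limit point.
  x = 13: open {13} ∋ x has {13} ∩ (A ∖ {13}) = ∅, so x is NOT a limit point.
Collecting: A' = {12}.


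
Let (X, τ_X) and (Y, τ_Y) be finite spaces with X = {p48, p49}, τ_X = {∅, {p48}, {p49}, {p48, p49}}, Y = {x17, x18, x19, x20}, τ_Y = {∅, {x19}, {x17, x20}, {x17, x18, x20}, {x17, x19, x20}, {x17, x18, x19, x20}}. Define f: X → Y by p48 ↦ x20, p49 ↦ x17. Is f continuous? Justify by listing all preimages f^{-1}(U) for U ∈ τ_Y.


f IS continuous.

Compute f^{-1}(U) for each U ∈ τ_Y:
  U = ∅: f^{-1}(U) = ∅ ∈ τ_X ✓.
  U = {x19}: f^{-1}(U) = ∅ ∈ τ_X ✓.
  U = {x17, x20}: f^{-1}(U) = {p48, p49} ∈ τ_X ✓.
  U = {x17, x18, x20}: f^{-1}(U) = {p48, p49} ∈ τ_X ✓.
  U = {x17, x19, x20}: f^{-1}(U) = {p48, p49} ∈ τ_X ✓.
  U = {x17, x18, x19, x20}: f^{-1}(U) = {p48, p49} ∈ τ_X ✓.
Every preimage lies in τ_X, so f IS continuous.


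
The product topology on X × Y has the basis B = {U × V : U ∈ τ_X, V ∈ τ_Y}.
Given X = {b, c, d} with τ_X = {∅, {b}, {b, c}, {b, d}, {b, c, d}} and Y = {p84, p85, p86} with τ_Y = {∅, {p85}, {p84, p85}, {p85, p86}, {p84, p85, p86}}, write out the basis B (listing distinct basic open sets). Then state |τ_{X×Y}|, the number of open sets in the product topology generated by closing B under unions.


Basis B = {∅ × ∅, {b} × {p85}, {b} × {p84, p85}, {b} × {p85, p86}, {b, c} × {p85}, {b, d} × {p85}, {b} × {p84, p85, p86}, {b, c, d} × {p85}, {b, c} × {p84, p85}, {b, d} × {p84, p85}, {b, c} × {p85, p86}, {b, d} × {p85, p86}, {b, c} × {p84, p85, p86}, {b, d} × {p84, p85, p86}, {b, c, d} × {p84, p85}, {b, c, d} × {p85, p86}, {b, c, d} × {p84, p85, p86}}; |τ_{X×Y}| = 48.

Enumerate products U × V with U ∈ τ_X, V ∈ τ_Y (deduplicated):
  ∅ × ∅ = {} (∅)
  {b} × {p85} = {(b,p85)}
  {b} × {p84, p85} = {(b,p84), (b,p85)}
  {b} × {p85, p86} = {(b,p85), (b,p86)}
  {b, c} × {p85} = {(b,p85), (c,p85)}
  {b, d} × {p85} = {(b,p85), (d,p85)}
  {b} × {p84, p85, p86} = {(b,p84), (b,p85), (b,p86)}
  {b, c, d} × {p85} = {(b,p85), (c,p85), (d,p85)}
  {b, c} × {p84, p85} = {(b,p84), (b,p85), (c,p84), (c,p85)}
  {b, d} × {p84, p85} = {(b,p84), (b,p85), (d,p84), (d,p85)}
  {b, c} × {p85, p86} = {(b,p85), (b,p86), (c,p85), (c,p86)}
  {b, d} × {p85, p86} = {(b,p85), (b,p86), (d,p85), (d,p86)}
  {b, c} × {p84, p85, p86} = {(b,p84), (b,p85), (b,p86), (c,p84), (c,p85), (c,p86)}
  {b, d} × {p84, p85, p86} = {(b,p84), (b,p85), (b,p86), (d,p84), (d,p85), (d,p86)}
  {b, c, d} × {p84, p85} = {(b,p84), (b,p85), (c,p84), (c,p85), (d,p84), (d,p85)}
  {b, c, d} × {p85, p86} = {(b,p85), (b,p86), (c,p85), (c,p86), (d,p85), (d,p86)}
  {b, c, d} × {p84, p85, p86} = {(b,p84), (b,p85), (b,p86), (c,p84), (c,p85), (c,p86), (d,p84), (d,p85), (d,p86)}
These 17 distinct sets form the basis B.
Close under arbitrary unions to get τ_{X×Y}; counting gives |τ_{X×Y}| = 48.


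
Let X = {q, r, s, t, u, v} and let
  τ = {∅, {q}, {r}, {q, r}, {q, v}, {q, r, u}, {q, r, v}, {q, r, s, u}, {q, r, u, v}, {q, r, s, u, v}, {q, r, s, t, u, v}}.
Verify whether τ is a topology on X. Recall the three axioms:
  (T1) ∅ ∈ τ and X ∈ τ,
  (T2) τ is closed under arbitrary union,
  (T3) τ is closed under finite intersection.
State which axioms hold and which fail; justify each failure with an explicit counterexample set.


τ IS a topology on X.

Axiom (T1): ∅ ∈ τ? Yes; X ∈ τ? Yes.
Axiom (T2/T3): check pairwise unions and intersections of members of τ.
All pairwise intersections and unions checked — each lies in τ. Therefore τ satisfies (T1), (T2), (T3): it IS a topology on X.


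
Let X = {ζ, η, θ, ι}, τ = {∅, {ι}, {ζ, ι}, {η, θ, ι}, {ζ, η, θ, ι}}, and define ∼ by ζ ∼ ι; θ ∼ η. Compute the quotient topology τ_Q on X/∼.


X/∼ = {[ζ=ι], [η=θ]}; |τ_Q| = 3.

Equivalence classes: [ζ=ι], [η=θ].
Quotient map π: X → X/∼ sends ζ ↦ [ζ=ι], η ↦ [η=θ], θ ↦ [η=θ], ι ↦ [ζ=ι].
For each subset V ⊆ X/∼, compute π^{-1}(V) ⊆ X and check whether π^{-1}(V) ∈ τ. V is open in τ_Q iff π^{-1}(V) ∈ τ.
  V = {}: π^{-1}(V) = ∅ ∈ τ ✓.
  V = {[ζ=ι]}: π^{-1}(V) = {ζ, ι} ∈ τ ✓.
  V = {[η=θ]}: π^{-1}(V) = {η, θ} ∉ τ ✗.
  V = {[ζ=ι], [η=θ]}: π^{-1}(V) = {ζ, η, θ, ι} ∈ τ ✓.
Open sets in the quotient: τ_Q = {{}, {[ζ=ι]}, {[ζ=ι], [η=θ]}} (3 elements).


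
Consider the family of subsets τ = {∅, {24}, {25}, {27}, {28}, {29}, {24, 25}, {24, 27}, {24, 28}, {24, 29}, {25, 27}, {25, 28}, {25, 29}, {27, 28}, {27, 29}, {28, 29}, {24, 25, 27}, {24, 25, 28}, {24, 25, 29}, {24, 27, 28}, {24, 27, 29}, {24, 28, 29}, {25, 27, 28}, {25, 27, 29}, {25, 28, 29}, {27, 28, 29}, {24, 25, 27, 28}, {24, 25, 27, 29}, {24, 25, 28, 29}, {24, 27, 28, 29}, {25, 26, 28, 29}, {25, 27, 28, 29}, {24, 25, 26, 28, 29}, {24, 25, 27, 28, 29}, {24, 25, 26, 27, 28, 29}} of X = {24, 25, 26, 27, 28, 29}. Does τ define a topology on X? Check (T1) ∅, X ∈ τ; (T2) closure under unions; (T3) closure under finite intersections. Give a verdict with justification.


τ is NOT a topology on X.

Axiom (T1): ∅ ∈ τ? Yes; X ∈ τ? Yes.
Axiom (T2/T3): check pairwise unions and intersections of members of τ.
Counterexample for (T2): {27} ∪ {25, 26, 28, 29} = {25, 26, 27, 28, 29} ∉ τ. Therefore τ is NOT a topology.


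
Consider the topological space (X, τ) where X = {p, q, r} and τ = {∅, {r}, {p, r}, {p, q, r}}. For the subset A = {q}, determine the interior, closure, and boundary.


int(A) = ∅, cl(A) = {q}, ∂A = {q}.

Closed sets in (X, τ) are complements of opens:
  closed(X, τ) = {∅, {q}, {p, q}, {p, q, r}}.
int(A) = ⋃ {U ∈ τ : U ⊆ A}. Opens contained in A: ∅.
Taking the union of these: int(A) = ∅.
cl(A) = ⋂ {C closed : A ⊆ C}. Closed sets containing A: {q}, {p, q}, {p, q, r}.
Intersecting these: cl(A) = {q}.
∂A = cl(A) ∖ int(A) = {q} ∖ ∅ = {q}.


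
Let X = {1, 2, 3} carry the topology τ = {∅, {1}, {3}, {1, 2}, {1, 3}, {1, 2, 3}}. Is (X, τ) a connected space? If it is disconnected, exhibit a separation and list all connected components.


(X, τ) is disconnected; components = [{3}, {1, 2}].

Find clopen sets (U ∈ τ with X ∖ U ∈ τ):
  U = ∅, X ∖ U = {1, 2, 3} — both open, so U is clopen.
  U = {3}, X ∖ U = {1, 2} — both open, so U is clopen.
  U = {1, 2}, X ∖ U = {3} — both open, so U is clopen.
  U = {1, 2, 3}, X ∖ U = ∅ — both open, so U is clopen.
Nontrivial clopen(s) exist: e.g. {1, 2}. So (X, τ) is disconnected.
Compute connected components by grouping points that agree on all clopens:
  component: {3}
  component: {1, 2}


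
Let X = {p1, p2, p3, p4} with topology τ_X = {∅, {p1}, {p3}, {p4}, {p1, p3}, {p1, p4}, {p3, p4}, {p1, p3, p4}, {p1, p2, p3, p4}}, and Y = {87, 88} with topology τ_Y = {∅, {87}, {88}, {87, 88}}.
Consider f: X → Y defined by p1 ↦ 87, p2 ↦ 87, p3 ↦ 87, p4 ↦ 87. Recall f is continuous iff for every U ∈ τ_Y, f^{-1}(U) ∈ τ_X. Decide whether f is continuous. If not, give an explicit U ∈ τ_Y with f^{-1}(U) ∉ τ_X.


f IS continuous.

Compute f^{-1}(U) for each U ∈ τ_Y:
  U = ∅: f^{-1}(U) = ∅ ∈ τ_X ✓.
  U = {87}: f^{-1}(U) = {p1, p2, p3, p4} ∈ τ_X ✓.
  U = {88}: f^{-1}(U) = ∅ ∈ τ_X ✓.
  U = {87, 88}: f^{-1}(U) = {p1, p2, p3, p4} ∈ τ_X ✓.
Every preimage lies in τ_X, so f IS continuous.


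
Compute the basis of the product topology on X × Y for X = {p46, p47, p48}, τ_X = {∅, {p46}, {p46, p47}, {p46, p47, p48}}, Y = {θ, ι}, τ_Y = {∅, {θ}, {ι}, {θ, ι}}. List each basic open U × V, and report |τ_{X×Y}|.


Basis B = {∅ × ∅, {p46} × {θ}, {p46} × {ι}, {p46} × {θ, ι}, {p46, p47} × {θ}, {p46, p47} × {ι}, {p46, p47, p48} × {θ}, {p46, p47, p48} × {ι}, {p46, p47} × {θ, ι}, {p46, p47, p48} × {θ, ι}}; |τ_{X×Y}| = 16.

Enumerate products U × V with U ∈ τ_X, V ∈ τ_Y (deduplicated):
  ∅ × ∅ = {} (∅)
  {p46} × {θ} = {(p46,θ)}
  {p46} × {ι} = {(p46,ι)}
  {p46} × {θ, ι} = {(p46,θ), (p46,ι)}
  {p46, p47} × {θ} = {(p46,θ), (p47,θ)}
  {p46, p47} × {ι} = {(p46,ι), (p47,ι)}
  {p46, p47, p48} × {θ} = {(p46,θ), (p47,θ), (p48,θ)}
  {p46, p47, p48} × {ι} = {(p46,ι), (p47,ι), (p48,ι)}
  {p46, p47} × {θ, ι} = {(p46,θ), (p46,ι), (p47,θ), (p47,ι)}
  {p46, p47, p48} × {θ, ι} = {(p46,θ), (p46,ι), (p47,θ), (p47,ι), (p48,θ), (p48,ι)}
These 10 distinct sets form the basis B.
Close under arbitrary unions to get τ_{X×Y}; counting gives |τ_{X×Y}| = 16.


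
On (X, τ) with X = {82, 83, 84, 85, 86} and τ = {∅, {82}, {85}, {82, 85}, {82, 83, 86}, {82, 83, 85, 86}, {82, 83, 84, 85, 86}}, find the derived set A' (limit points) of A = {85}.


A' = {84}

For each x ∈ X, list the open sets U ∈ τ with x ∈ U, then check whether U ∩ (A ∖ {x}) ≠ ∅ for every such U.
  x = 82: open {82} ∋ x has {82} ∩ (A ∖ {82}) = ∅, so x is NOT a limit point.
  x = 83: open {82, 83, 86} ∋ x has {82, 83, 86} ∩ (A ∖ {83}) = ∅, so x is NOT a limit point.
  x = 84: opens ∋ x are {82, 83, 84, 85, 86}; each meets A ∖ {84}, so x IS a limit point.
  x = 85: open {85} ∋ x has {85} ∩ (A ∖ {85}) = ∅, so x is NOT a limit point.
  x = 86: open {82, 83, 86} ∋ x has {82, 83, 86} ∩ (A ∖ {86}) = ∅, so x is NOT a limit point.
Collecting: A' = {84}.


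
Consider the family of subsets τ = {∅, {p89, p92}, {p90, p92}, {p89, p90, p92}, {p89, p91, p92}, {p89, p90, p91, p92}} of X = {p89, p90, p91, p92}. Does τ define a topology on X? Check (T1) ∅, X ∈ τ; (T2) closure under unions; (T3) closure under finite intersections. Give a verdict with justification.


τ is NOT a topology on X.

Axiom (T1): ∅ ∈ τ? Yes; X ∈ τ? Yes.
Axiom (T2/T3): check pairwise unions and intersections of members of τ.
Counterexample for (T3): {p89, p92} ∩ {p90, p92} = {p92} ∉ τ. Therefore τ is NOT a topology.


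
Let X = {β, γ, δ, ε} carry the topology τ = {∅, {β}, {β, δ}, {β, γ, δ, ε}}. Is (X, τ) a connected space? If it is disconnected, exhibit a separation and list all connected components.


(X, τ) is connected.

Find clopen sets (U ∈ τ with X ∖ U ∈ τ):
  U = ∅, X ∖ U = {β, γ, δ, ε} — both open, so U is clopen.
  U = {β, γ, δ, ε}, X ∖ U = ∅ — both open, so U is clopen.
Only trivial clopens (∅ and X) exist, so (X, τ) is connected.
Compute connected components by grouping points that agree on all clopens:
  component: {β, γ, δ, ε}


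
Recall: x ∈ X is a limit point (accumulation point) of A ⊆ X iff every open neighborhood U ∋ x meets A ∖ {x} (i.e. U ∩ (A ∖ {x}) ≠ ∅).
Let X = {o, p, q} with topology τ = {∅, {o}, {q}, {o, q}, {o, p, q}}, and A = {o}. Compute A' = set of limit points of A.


A' = {p}

For each x ∈ X, list the open sets U ∈ τ with x ∈ U, then check whether U ∩ (A ∖ {x}) ≠ ∅ for every such U.
  x = o: open {o} ∋ x has {o} ∩ (A ∖ {o}) = ∅, so x is NOT a limit point.
  x = p: opens ∋ x are {o, p, q}; each meets A ∖ {p}, so x IS a limit point.
  x = q: open {q} ∋ x has {q} ∩ (A ∖ {q}) = ∅, so x is NOT a limit point.
Collecting: A' = {p}.


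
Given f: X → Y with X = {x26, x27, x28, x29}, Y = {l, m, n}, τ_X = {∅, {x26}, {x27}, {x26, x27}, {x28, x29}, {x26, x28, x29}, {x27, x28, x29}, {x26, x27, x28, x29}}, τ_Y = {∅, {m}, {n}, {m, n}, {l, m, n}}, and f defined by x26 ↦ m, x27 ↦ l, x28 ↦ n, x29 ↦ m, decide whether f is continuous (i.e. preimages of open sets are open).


f is NOT continuous.

Compute f^{-1}(U) for each U ∈ τ_Y:
  U = ∅: f^{-1}(U) = ∅ ∈ τ_X ✓.
  U = {m}: f^{-1}(U) = {x26, x29} ∉ τ_X ✗.
  U = {n}: f^{-1}(U) = {x28} ∉ τ_X ✗.
  U = {m, n}: f^{-1}(U) = {x26, x28, x29} ∈ τ_X ✓.
  U = {l, m, n}: f^{-1}(U) = {x26, x27, x28, x29} ∈ τ_X ✓.
Found U = {m} with f^{-1}(U) = {x26, x29} not in τ_X. Therefore f is NOT continuous.


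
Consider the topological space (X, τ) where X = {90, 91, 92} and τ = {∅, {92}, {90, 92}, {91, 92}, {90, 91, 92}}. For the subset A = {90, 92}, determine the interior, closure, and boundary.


int(A) = {90, 92}, cl(A) = {90, 91, 92}, ∂A = {91}.

Closed sets in (X, τ) are complements of opens:
  closed(X, τ) = {∅, {90}, {91}, {90, 91}, {90, 91, 92}}.
int(A) = ⋃ {U ∈ τ : U ⊆ A}. Opens contained in A: ∅, {92}, {90, 92}.
Taking the union of these: int(A) = {90, 92}.
cl(A) = ⋂ {C closed : A ⊆ C}. Closed sets containing A: {90, 91, 92}.
Intersecting these: cl(A) = {90, 91, 92}.
∂A = cl(A) ∖ int(A) = {90, 91, 92} ∖ {90, 92} = {91}.


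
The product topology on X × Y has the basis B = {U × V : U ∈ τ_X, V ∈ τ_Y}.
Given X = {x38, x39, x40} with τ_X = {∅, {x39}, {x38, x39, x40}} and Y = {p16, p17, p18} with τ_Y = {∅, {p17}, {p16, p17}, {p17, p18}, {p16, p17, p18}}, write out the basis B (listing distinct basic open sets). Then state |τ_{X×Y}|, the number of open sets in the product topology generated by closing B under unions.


Basis B = {∅ × ∅, {x39} × {p17}, {x39} × {p16, p17}, {x39} × {p17, p18}, {x38, x39, x40} × {p17}, {x39} × {p16, p17, p18}, {x38, x39, x40} × {p16, p17}, {x38, x39, x40} × {p17, p18}, {x38, x39, x40} × {p16, p17, p18}}; |τ_{X×Y}| = 14.

Enumerate products U × V with U ∈ τ_X, V ∈ τ_Y (deduplicated):
  ∅ × ∅ = {} (∅)
  {x39} × {p17} = {(x39,p17)}
  {x39} × {p16, p17} = {(x39,p16), (x39,p17)}
  {x39} × {p17, p18} = {(x39,p17), (x39,p18)}
  {x38, x39, x40} × {p17} = {(x38,p17), (x39,p17), (x40,p17)}
  {x39} × {p16, p17, p18} = {(x39,p16), (x39,p17), (x39,p18)}
  {x38, x39, x40} × {p16, p17} = {(x38,p16), (x38,p17), (x39,p16), (x39,p17), (x40,p16), (x40,p17)}
  {x38, x39, x40} × {p17, p18} = {(x38,p17), (x38,p18), (x39,p17), (x39,p18), (x40,p17), (x40,p18)}
  {x38, x39, x40} × {p16, p17, p18} = {(x38,p16), (x38,p17), (x38,p18), (x39,p16), (x39,p17), (x39,p18), (x40,p16), (x40,p17), (x40,p18)}
These 9 distinct sets form the basis B.
Close under arbitrary unions to get τ_{X×Y}; counting gives |τ_{X×Y}| = 14.


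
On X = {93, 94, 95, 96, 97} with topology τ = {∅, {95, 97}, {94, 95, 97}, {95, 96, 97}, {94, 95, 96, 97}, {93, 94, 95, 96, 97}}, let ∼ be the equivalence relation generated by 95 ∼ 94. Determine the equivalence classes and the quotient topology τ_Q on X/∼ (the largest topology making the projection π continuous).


X/∼ = {[93], [94=95], [96], [97]}; |τ_Q| = 4.

Equivalence classes: [93], [94=95], [96], [97].
Quotient map π: X → X/∼ sends 93 ↦ [93], 94 ↦ [94=95], 95 ↦ [94=95], 96 ↦ [96], 97 ↦ [97].
For each subset V ⊆ X/∼, compute π^{-1}(V) ⊆ X and check whether π^{-1}(V) ∈ τ. V is open in τ_Q iff π^{-1}(V) ∈ τ.
  V = {}: π^{-1}(V) = ∅ ∈ τ ✓.
  V = {[93]}: π^{-1}(V) = {93} ∉ τ ✗.
  V = {[94=95]}: π^{-1}(V) = {94, 95} ∉ τ ✗.
  V = {[93], [94=95]}: π^{-1}(V) = {93, 94, 95} ∉ τ ✗.
  V = {[96]}: π^{-1}(V) = {96} ∉ τ ✗.
  V = {[93], [96]}: π^{-1}(V) = {93, 96} ∉ τ ✗.
  V = {[94=95], [96]}: π^{-1}(V) = {94, 95, 96} ∉ τ ✗.
  V = {[93], [94=95], [96]}: π^{-1}(V) = {93, 94, 95, 96} ∉ τ ✗.
  V = {[97]}: π^{-1}(V) = {97} ∉ τ ✗.
  V = {[93], [97]}: π^{-1}(V) = {93, 97} ∉ τ ✗.
  V = {[94=95], [97]}: π^{-1}(V) = {94, 95, 97} ∈ τ ✓.
  V = {[93], [94=95], [97]}: π^{-1}(V) = {93, 94, 95, 97} ∉ τ ✗.
  V = {[96], [97]}: π^{-1}(V) = {96, 97} ∉ τ ✗.
  V = {[93], [96], [97]}: π^{-1}(V) = {93, 96, 97} ∉ τ ✗.
  V = {[94=95], [96], [97]}: π^{-1}(V) = {94, 95, 96, 97} ∈ τ ✓.
  V = {[93], [94=95], [96], [97]}: π^{-1}(V) = {93, 94, 95, 96, 97} ∈ τ ✓.
Open sets in the quotient: τ_Q = {{}, {[94=95], [97]}, {[94=95], [96], [97]}, {[93], [94=95], [96], [97]}} (4 elements).


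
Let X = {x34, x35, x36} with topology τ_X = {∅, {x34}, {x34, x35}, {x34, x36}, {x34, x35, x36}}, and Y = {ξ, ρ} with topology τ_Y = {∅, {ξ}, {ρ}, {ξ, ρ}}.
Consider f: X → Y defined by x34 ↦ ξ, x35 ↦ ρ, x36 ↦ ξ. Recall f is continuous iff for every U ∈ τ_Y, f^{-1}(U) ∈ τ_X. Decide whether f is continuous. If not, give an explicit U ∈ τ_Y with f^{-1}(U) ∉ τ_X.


f is NOT continuous.

Compute f^{-1}(U) for each U ∈ τ_Y:
  U = ∅: f^{-1}(U) = ∅ ∈ τ_X ✓.
  U = {ξ}: f^{-1}(U) = {x34, x36} ∈ τ_X ✓.
  U = {ρ}: f^{-1}(U) = {x35} ∉ τ_X ✗.
  U = {ξ, ρ}: f^{-1}(U) = {x34, x35, x36} ∈ τ_X ✓.
Found U = {ρ} with f^{-1}(U) = {x35} not in τ_X. Therefore f is NOT continuous.


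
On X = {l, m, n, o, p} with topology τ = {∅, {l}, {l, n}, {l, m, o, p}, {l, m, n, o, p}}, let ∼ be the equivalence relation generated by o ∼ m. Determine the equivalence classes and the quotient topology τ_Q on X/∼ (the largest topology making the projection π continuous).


X/∼ = {[l], [m=o], [n], [p]}; |τ_Q| = 5.

Equivalence classes: [l], [m=o], [n], [p].
Quotient map π: X → X/∼ sends l ↦ [l], m ↦ [m=o], n ↦ [n], o ↦ [m=o], p ↦ [p].
For each subset V ⊆ X/∼, compute π^{-1}(V) ⊆ X and check whether π^{-1}(V) ∈ τ. V is open in τ_Q iff π^{-1}(V) ∈ τ.
  V = {}: π^{-1}(V) = ∅ ∈ τ ✓.
  V = {[l]}: π^{-1}(V) = {l} ∈ τ ✓.
  V = {[m=o]}: π^{-1}(V) = {m, o} ∉ τ ✗.
  V = {[l], [m=o]}: π^{-1}(V) = {l, m, o} ∉ τ ✗.
  V = {[n]}: π^{-1}(V) = {n} ∉ τ ✗.
  V = {[l], [n]}: π^{-1}(V) = {l, n} ∈ τ ✓.
  V = {[m=o], [n]}: π^{-1}(V) = {m, n, o} ∉ τ ✗.
  V = {[l], [m=o], [n]}: π^{-1}(V) = {l, m, n, o} ∉ τ ✗.
  V = {[p]}: π^{-1}(V) = {p} ∉ τ ✗.
  V = {[l], [p]}: π^{-1}(V) = {l, p} ∉ τ ✗.
  V = {[m=o], [p]}: π^{-1}(V) = {m, o, p} ∉ τ ✗.
  V = {[l], [m=o], [p]}: π^{-1}(V) = {l, m, o, p} ∈ τ ✓.
  V = {[n], [p]}: π^{-1}(V) = {n, p} ∉ τ ✗.
  V = {[l], [n], [p]}: π^{-1}(V) = {l, n, p} ∉ τ ✗.
  V = {[m=o], [n], [p]}: π^{-1}(V) = {m, n, o, p} ∉ τ ✗.
  V = {[l], [m=o], [n], [p]}: π^{-1}(V) = {l, m, n, o, p} ∈ τ ✓.
Open sets in the quotient: τ_Q = {{}, {[l]}, {[l], [n]}, {[l], [m=o], [p]}, {[l], [m=o], [n], [p]}} (5 elements).


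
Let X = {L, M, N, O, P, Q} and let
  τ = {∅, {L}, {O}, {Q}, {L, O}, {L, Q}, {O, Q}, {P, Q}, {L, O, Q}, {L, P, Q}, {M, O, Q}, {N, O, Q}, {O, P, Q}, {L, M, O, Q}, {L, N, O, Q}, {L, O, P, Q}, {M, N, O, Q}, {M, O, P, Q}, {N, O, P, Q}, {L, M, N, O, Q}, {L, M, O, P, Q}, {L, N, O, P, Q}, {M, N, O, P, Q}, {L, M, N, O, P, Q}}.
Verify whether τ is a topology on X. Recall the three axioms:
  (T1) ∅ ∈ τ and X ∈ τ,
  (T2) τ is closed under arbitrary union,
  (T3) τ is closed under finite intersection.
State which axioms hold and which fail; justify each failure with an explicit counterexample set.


τ IS a topology on X.

Axiom (T1): ∅ ∈ τ? Yes; X ∈ τ? Yes.
Axiom (T2/T3): check pairwise unions and intersections of members of τ.
All pairwise intersections and unions checked — each lies in τ. Therefore τ satisfies (T1), (T2), (T3): it IS a topology on X.


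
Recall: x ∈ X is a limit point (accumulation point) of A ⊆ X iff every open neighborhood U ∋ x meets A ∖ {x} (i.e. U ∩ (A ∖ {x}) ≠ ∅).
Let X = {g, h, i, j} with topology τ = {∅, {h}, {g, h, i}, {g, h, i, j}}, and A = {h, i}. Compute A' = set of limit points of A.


A' = {g, i, j}

For each x ∈ X, list the open sets U ∈ τ with x ∈ U, then check whether U ∩ (A ∖ {x}) ≠ ∅ for every such U.
  x = g: opens ∋ x are {g, h, i}, {g, h, i, j}; each meets A ∖ {g}, so x IS a limit point.
  x = h: open {h} ∋ x has {h} ∩ (A ∖ {h}) = ∅, so x is NOT a limit point.
  x = i: opens ∋ x are {g, h, i}, {g, h, i, j}; each meets A ∖ {i}, so x IS a limit point.
  x = j: opens ∋ x are {g, h, i, j}; each meets A ∖ {j}, so x IS a limit point.
Collecting: A' = {g, i, j}.
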